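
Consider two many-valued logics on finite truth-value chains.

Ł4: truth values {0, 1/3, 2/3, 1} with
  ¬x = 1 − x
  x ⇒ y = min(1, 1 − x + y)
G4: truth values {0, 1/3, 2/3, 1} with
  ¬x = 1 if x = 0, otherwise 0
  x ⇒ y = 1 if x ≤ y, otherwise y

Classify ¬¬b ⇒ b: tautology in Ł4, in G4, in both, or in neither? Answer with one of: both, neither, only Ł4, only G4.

only Ł4

In Ł4: every assignment gives 1 — tautology.
In G4: at b = 1/3 the value is 1/3 — not a tautology.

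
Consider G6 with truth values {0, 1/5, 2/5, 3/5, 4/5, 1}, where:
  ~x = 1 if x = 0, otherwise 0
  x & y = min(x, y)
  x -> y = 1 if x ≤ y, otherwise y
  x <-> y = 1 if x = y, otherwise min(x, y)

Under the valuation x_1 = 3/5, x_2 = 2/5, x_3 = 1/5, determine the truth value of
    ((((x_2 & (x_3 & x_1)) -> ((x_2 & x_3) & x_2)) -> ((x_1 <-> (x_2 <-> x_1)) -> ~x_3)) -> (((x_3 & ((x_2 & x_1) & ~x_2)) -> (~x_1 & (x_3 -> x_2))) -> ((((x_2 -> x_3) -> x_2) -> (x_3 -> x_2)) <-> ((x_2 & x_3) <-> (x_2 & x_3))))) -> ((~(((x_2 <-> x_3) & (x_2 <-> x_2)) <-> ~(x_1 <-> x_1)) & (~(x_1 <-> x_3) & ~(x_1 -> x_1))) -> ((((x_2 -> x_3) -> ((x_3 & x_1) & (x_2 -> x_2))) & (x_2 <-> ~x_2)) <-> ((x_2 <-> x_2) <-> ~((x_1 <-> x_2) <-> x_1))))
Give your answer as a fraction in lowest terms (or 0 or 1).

x_3 & x_1 = 1/5 & 3/5 = 1/5
x_2 & (x_3 & x_1) = 2/5 & 1/5 = 1/5
x_2 & x_3 = 2/5 & 1/5 = 1/5
(x_2 & x_3) & x_2 = 1/5 & 2/5 = 1/5
(x_2 & (x_3 & x_1)) -> ((x_2 & x_3) & x_2) = 1/5 -> 1/5 = 1
x_2 <-> x_1 = 2/5 <-> 3/5 = 2/5
x_1 <-> (x_2 <-> x_1) = 3/5 <-> 2/5 = 2/5
~x_3 = ~1/5 = 0
(x_1 <-> (x_2 <-> x_1)) -> ~x_3 = 2/5 -> 0 = 0
((x_2 & (x_3 & x_1)) -> ((x_2 & x_3) & x_2)) -> ((x_1 <-> (x_2 <-> x_1)) -> ~x_3) = 1 -> 0 = 0
x_2 & x_1 = 2/5 & 3/5 = 2/5
~x_2 = ~2/5 = 0
(x_2 & x_1) & ~x_2 = 2/5 & 0 = 0
x_3 & ((x_2 & x_1) & ~x_2) = 1/5 & 0 = 0
~x_1 = ~3/5 = 0
x_3 -> x_2 = 1/5 -> 2/5 = 1
~x_1 & (x_3 -> x_2) = 0 & 1 = 0
(x_3 & ((x_2 & x_1) & ~x_2)) -> (~x_1 & (x_3 -> x_2)) = 0 -> 0 = 1
x_2 -> x_3 = 2/5 -> 1/5 = 1/5
(x_2 -> x_3) -> x_2 = 1/5 -> 2/5 = 1
x_3 -> x_2 = 1/5 -> 2/5 = 1
((x_2 -> x_3) -> x_2) -> (x_3 -> x_2) = 1 -> 1 = 1
x_2 & x_3 = 2/5 & 1/5 = 1/5
x_2 & x_3 = 2/5 & 1/5 = 1/5
(x_2 & x_3) <-> (x_2 & x_3) = 1/5 <-> 1/5 = 1
(((x_2 -> x_3) -> x_2) -> (x_3 -> x_2)) <-> ((x_2 & x_3) <-> (x_2 & x_3)) = 1 <-> 1 = 1
((x_3 & ((x_2 & x_1) & ~x_2)) -> (~x_1 & (x_3 -> x_2))) -> ((((x_2 -> x_3) -> x_2) -> (x_3 -> x_2)) <-> ((x_2 & x_3) <-> (x_2 & x_3))) = 1 -> 1 = 1
(((x_2 & (x_3 & x_1)) -> ((x_2 & x_3) & x_2)) -> ((x_1 <-> (x_2 <-> x_1)) -> ~x_3)) -> (((x_3 & ((x_2 & x_1) & ~x_2)) -> (~x_1 & (x_3 -> x_2))) -> ((((x_2 -> x_3) -> x_2) -> (x_3 -> x_2)) <-> ((x_2 & x_3) <-> (x_2 & x_3)))) = 0 -> 1 = 1
x_2 <-> x_3 = 2/5 <-> 1/5 = 1/5
x_2 <-> x_2 = 2/5 <-> 2/5 = 1
(x_2 <-> x_3) & (x_2 <-> x_2) = 1/5 & 1 = 1/5
x_1 <-> x_1 = 3/5 <-> 3/5 = 1
~(x_1 <-> x_1) = ~1 = 0
((x_2 <-> x_3) & (x_2 <-> x_2)) <-> ~(x_1 <-> x_1) = 1/5 <-> 0 = 0
~(((x_2 <-> x_3) & (x_2 <-> x_2)) <-> ~(x_1 <-> x_1)) = ~0 = 1
x_1 <-> x_3 = 3/5 <-> 1/5 = 1/5
~(x_1 <-> x_3) = ~1/5 = 0
x_1 -> x_1 = 3/5 -> 3/5 = 1
~(x_1 -> x_1) = ~1 = 0
~(x_1 <-> x_3) & ~(x_1 -> x_1) = 0 & 0 = 0
~(((x_2 <-> x_3) & (x_2 <-> x_2)) <-> ~(x_1 <-> x_1)) & (~(x_1 <-> x_3) & ~(x_1 -> x_1)) = 1 & 0 = 0
x_2 -> x_3 = 2/5 -> 1/5 = 1/5
x_3 & x_1 = 1/5 & 3/5 = 1/5
x_2 -> x_2 = 2/5 -> 2/5 = 1
(x_3 & x_1) & (x_2 -> x_2) = 1/5 & 1 = 1/5
(x_2 -> x_3) -> ((x_3 & x_1) & (x_2 -> x_2)) = 1/5 -> 1/5 = 1
~x_2 = ~2/5 = 0
x_2 <-> ~x_2 = 2/5 <-> 0 = 0
((x_2 -> x_3) -> ((x_3 & x_1) & (x_2 -> x_2))) & (x_2 <-> ~x_2) = 1 & 0 = 0
x_2 <-> x_2 = 2/5 <-> 2/5 = 1
x_1 <-> x_2 = 3/5 <-> 2/5 = 2/5
(x_1 <-> x_2) <-> x_1 = 2/5 <-> 3/5 = 2/5
~((x_1 <-> x_2) <-> x_1) = ~2/5 = 0
(x_2 <-> x_2) <-> ~((x_1 <-> x_2) <-> x_1) = 1 <-> 0 = 0
(((x_2 -> x_3) -> ((x_3 & x_1) & (x_2 -> x_2))) & (x_2 <-> ~x_2)) <-> ((x_2 <-> x_2) <-> ~((x_1 <-> x_2) <-> x_1)) = 0 <-> 0 = 1
(~(((x_2 <-> x_3) & (x_2 <-> x_2)) <-> ~(x_1 <-> x_1)) & (~(x_1 <-> x_3) & ~(x_1 -> x_1))) -> ((((x_2 -> x_3) -> ((x_3 & x_1) & (x_2 -> x_2))) & (x_2 <-> ~x_2)) <-> ((x_2 <-> x_2) <-> ~((x_1 <-> x_2) <-> x_1))) = 0 -> 1 = 1
((((x_2 & (x_3 & x_1)) -> ((x_2 & x_3) & x_2)) -> ((x_1 <-> (x_2 <-> x_1)) -> ~x_3)) -> (((x_3 & ((x_2 & x_1) & ~x_2)) -> (~x_1 & (x_3 -> x_2))) -> ((((x_2 -> x_3) -> x_2) -> (x_3 -> x_2)) <-> ((x_2 & x_3) <-> (x_2 & x_3))))) -> ((~(((x_2 <-> x_3) & (x_2 <-> x_2)) <-> ~(x_1 <-> x_1)) & (~(x_1 <-> x_3) & ~(x_1 -> x_1))) -> ((((x_2 -> x_3) -> ((x_3 & x_1) & (x_2 -> x_2))) & (x_2 <-> ~x_2)) <-> ((x_2 <-> x_2) <-> ~((x_1 <-> x_2) <-> x_1)))) = 1 -> 1 = 1

1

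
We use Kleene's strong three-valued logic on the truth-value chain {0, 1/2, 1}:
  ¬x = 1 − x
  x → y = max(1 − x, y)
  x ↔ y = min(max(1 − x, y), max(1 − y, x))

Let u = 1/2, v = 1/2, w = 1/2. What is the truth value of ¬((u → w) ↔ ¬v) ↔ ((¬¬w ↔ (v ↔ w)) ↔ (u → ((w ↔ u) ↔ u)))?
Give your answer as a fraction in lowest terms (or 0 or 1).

1/2

u → w = 1/2 → 1/2 = 1/2
¬v = ¬1/2 = 1/2
(u → w) ↔ ¬v = 1/2 ↔ 1/2 = 1/2
¬((u → w) ↔ ¬v) = ¬1/2 = 1/2
¬w = ¬1/2 = 1/2
¬¬w = ¬1/2 = 1/2
v ↔ w = 1/2 ↔ 1/2 = 1/2
¬¬w ↔ (v ↔ w) = 1/2 ↔ 1/2 = 1/2
w ↔ u = 1/2 ↔ 1/2 = 1/2
(w ↔ u) ↔ u = 1/2 ↔ 1/2 = 1/2
u → ((w ↔ u) ↔ u) = 1/2 → 1/2 = 1/2
(¬¬w ↔ (v ↔ w)) ↔ (u → ((w ↔ u) ↔ u)) = 1/2 ↔ 1/2 = 1/2
¬((u → w) ↔ ¬v) ↔ ((¬¬w ↔ (v ↔ w)) ↔ (u → ((w ↔ u) ↔ u))) = 1/2 ↔ 1/2 = 1/2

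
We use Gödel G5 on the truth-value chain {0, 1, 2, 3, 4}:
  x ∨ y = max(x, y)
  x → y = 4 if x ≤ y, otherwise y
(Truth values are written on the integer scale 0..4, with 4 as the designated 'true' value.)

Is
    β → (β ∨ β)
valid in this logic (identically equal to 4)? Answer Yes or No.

β = 0 ↦ 4
β = 1 ↦ 4
β = 2 ↦ 4
β = 3 ↦ 4
β = 4 ↦ 4
Every assignment gives a value ≥ 4.

Yes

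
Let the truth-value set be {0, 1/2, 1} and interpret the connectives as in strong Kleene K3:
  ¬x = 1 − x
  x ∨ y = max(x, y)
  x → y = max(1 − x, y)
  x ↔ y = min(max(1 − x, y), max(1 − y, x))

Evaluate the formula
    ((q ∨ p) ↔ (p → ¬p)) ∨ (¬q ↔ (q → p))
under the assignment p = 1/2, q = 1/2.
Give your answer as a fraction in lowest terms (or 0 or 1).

1/2

q ∨ p = 1/2 ∨ 1/2 = 1/2
¬p = ¬1/2 = 1/2
p → ¬p = 1/2 → 1/2 = 1/2
(q ∨ p) ↔ (p → ¬p) = 1/2 ↔ 1/2 = 1/2
¬q = ¬1/2 = 1/2
q → p = 1/2 → 1/2 = 1/2
¬q ↔ (q → p) = 1/2 ↔ 1/2 = 1/2
((q ∨ p) ↔ (p → ¬p)) ∨ (¬q ↔ (q → p)) = 1/2 ∨ 1/2 = 1/2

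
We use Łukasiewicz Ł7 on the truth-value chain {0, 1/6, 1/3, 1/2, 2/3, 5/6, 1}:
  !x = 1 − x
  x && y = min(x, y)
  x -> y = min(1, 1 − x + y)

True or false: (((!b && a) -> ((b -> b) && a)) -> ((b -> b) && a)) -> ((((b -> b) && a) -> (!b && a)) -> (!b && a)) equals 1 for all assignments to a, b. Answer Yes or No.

Yes

At a = 1/2, b = 0, for instance:
!b = !0 = 1
!b && a = 1 && 1/2 = 1/2
b -> b = 0 -> 0 = 1
(b -> b) && a = 1 && 1/2 = 1/2
(!b && a) -> ((b -> b) && a) = 1/2 -> 1/2 = 1
((!b && a) -> ((b -> b) && a)) -> ((b -> b) && a) = 1 -> 1/2 = 1/2
((b -> b) && a) -> (!b && a) = 1/2 -> 1/2 = 1
(((b -> b) && a) -> (!b && a)) -> (!b && a) = 1 -> 1/2 = 1/2
(((!b && a) -> ((b -> b) && a)) -> ((b -> b) && a)) -> ((((b -> b) && a) -> (!b && a)) -> (!b && a)) = 1/2 -> 1/2 = 1
and checking the remaining 48 assignments likewise gives ≥ 1 in every case.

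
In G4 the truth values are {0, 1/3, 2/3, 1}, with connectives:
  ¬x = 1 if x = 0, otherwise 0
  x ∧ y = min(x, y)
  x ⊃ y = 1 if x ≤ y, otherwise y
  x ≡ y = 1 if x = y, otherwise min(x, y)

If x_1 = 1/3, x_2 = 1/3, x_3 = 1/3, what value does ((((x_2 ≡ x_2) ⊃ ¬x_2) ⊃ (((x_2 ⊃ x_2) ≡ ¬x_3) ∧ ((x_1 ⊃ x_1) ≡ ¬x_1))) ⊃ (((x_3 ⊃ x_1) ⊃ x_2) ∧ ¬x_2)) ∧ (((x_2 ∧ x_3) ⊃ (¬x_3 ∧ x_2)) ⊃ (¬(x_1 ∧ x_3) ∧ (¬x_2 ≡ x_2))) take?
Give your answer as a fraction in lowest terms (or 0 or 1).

0

x_2 ≡ x_2 = 1/3 ≡ 1/3 = 1
¬x_2 = ¬1/3 = 0
(x_2 ≡ x_2) ⊃ ¬x_2 = 1 ⊃ 0 = 0
x_2 ⊃ x_2 = 1/3 ⊃ 1/3 = 1
¬x_3 = ¬1/3 = 0
(x_2 ⊃ x_2) ≡ ¬x_3 = 1 ≡ 0 = 0
x_1 ⊃ x_1 = 1/3 ⊃ 1/3 = 1
¬x_1 = ¬1/3 = 0
(x_1 ⊃ x_1) ≡ ¬x_1 = 1 ≡ 0 = 0
((x_2 ⊃ x_2) ≡ ¬x_3) ∧ ((x_1 ⊃ x_1) ≡ ¬x_1) = 0 ∧ 0 = 0
((x_2 ≡ x_2) ⊃ ¬x_2) ⊃ (((x_2 ⊃ x_2) ≡ ¬x_3) ∧ ((x_1 ⊃ x_1) ≡ ¬x_1)) = 0 ⊃ 0 = 1
x_3 ⊃ x_1 = 1/3 ⊃ 1/3 = 1
(x_3 ⊃ x_1) ⊃ x_2 = 1 ⊃ 1/3 = 1/3
¬x_2 = ¬1/3 = 0
((x_3 ⊃ x_1) ⊃ x_2) ∧ ¬x_2 = 1/3 ∧ 0 = 0
(((x_2 ≡ x_2) ⊃ ¬x_2) ⊃ (((x_2 ⊃ x_2) ≡ ¬x_3) ∧ ((x_1 ⊃ x_1) ≡ ¬x_1))) ⊃ (((x_3 ⊃ x_1) ⊃ x_2) ∧ ¬x_2) = 1 ⊃ 0 = 0
x_2 ∧ x_3 = 1/3 ∧ 1/3 = 1/3
¬x_3 = ¬1/3 = 0
¬x_3 ∧ x_2 = 0 ∧ 1/3 = 0
(x_2 ∧ x_3) ⊃ (¬x_3 ∧ x_2) = 1/3 ⊃ 0 = 0
x_1 ∧ x_3 = 1/3 ∧ 1/3 = 1/3
¬(x_1 ∧ x_3) = ¬1/3 = 0
¬x_2 = ¬1/3 = 0
¬x_2 ≡ x_2 = 0 ≡ 1/3 = 0
¬(x_1 ∧ x_3) ∧ (¬x_2 ≡ x_2) = 0 ∧ 0 = 0
((x_2 ∧ x_3) ⊃ (¬x_3 ∧ x_2)) ⊃ (¬(x_1 ∧ x_3) ∧ (¬x_2 ≡ x_2)) = 0 ⊃ 0 = 1
((((x_2 ≡ x_2) ⊃ ¬x_2) ⊃ (((x_2 ⊃ x_2) ≡ ¬x_3) ∧ ((x_1 ⊃ x_1) ≡ ¬x_1))) ⊃ (((x_3 ⊃ x_1) ⊃ x_2) ∧ ¬x_2)) ∧ (((x_2 ∧ x_3) ⊃ (¬x_3 ∧ x_2)) ⊃ (¬(x_1 ∧ x_3) ∧ (¬x_2 ≡ x_2))) = 0 ∧ 1 = 0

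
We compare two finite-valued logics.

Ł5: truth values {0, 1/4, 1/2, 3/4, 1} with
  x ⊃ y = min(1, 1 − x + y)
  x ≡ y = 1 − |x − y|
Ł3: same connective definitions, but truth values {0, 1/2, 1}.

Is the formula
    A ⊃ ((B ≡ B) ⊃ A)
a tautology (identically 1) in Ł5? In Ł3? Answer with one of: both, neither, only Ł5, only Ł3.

both

In Ł5: every assignment gives 1 — tautology.
In Ł3: every assignment gives 1 — tautology.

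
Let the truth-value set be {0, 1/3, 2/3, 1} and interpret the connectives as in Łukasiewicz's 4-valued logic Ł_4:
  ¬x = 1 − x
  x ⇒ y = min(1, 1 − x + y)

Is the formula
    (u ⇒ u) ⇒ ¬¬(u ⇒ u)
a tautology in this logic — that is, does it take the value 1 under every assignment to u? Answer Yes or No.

u = 0 ↦ 1
u = 1/3 ↦ 1
u = 2/3 ↦ 1
u = 1 ↦ 1
Every assignment gives a value ≥ 1.

Yes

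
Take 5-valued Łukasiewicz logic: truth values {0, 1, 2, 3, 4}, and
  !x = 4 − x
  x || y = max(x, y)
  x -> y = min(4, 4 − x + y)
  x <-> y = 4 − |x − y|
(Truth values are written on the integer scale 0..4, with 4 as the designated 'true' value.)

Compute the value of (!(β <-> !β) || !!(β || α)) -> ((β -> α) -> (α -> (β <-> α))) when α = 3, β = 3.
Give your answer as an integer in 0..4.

4

!β = !3 = 1
β <-> !β = 3 <-> 1 = 2
!(β <-> !β) = !2 = 2
β || α = 3 || 3 = 3
!(β || α) = !3 = 1
!!(β || α) = !1 = 3
!(β <-> !β) || !!(β || α) = 2 || 3 = 3
β -> α = 3 -> 3 = 4
β <-> α = 3 <-> 3 = 4
α -> (β <-> α) = 3 -> 4 = 4
(β -> α) -> (α -> (β <-> α)) = 4 -> 4 = 4
(!(β <-> !β) || !!(β || α)) -> ((β -> α) -> (α -> (β <-> α))) = 3 -> 4 = 4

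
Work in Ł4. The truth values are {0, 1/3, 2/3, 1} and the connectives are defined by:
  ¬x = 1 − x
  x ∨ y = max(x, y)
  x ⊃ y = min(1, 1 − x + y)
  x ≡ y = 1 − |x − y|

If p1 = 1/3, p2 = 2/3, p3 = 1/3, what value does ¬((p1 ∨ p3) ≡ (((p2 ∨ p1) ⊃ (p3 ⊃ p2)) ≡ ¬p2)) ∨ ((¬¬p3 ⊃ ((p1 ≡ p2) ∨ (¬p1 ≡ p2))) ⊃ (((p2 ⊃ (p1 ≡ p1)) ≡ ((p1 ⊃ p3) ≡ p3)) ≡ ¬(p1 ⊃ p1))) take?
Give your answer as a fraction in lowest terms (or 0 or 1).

2/3

p1 ∨ p3 = 1/3 ∨ 1/3 = 1/3
p2 ∨ p1 = 2/3 ∨ 1/3 = 2/3
p3 ⊃ p2 = 1/3 ⊃ 2/3 = 1
(p2 ∨ p1) ⊃ (p3 ⊃ p2) = 2/3 ⊃ 1 = 1
¬p2 = ¬2/3 = 1/3
((p2 ∨ p1) ⊃ (p3 ⊃ p2)) ≡ ¬p2 = 1 ≡ 1/3 = 1/3
(p1 ∨ p3) ≡ (((p2 ∨ p1) ⊃ (p3 ⊃ p2)) ≡ ¬p2) = 1/3 ≡ 1/3 = 1
¬((p1 ∨ p3) ≡ (((p2 ∨ p1) ⊃ (p3 ⊃ p2)) ≡ ¬p2)) = ¬1 = 0
¬p3 = ¬1/3 = 2/3
¬¬p3 = ¬2/3 = 1/3
p1 ≡ p2 = 1/3 ≡ 2/3 = 2/3
¬p1 = ¬1/3 = 2/3
¬p1 ≡ p2 = 2/3 ≡ 2/3 = 1
(p1 ≡ p2) ∨ (¬p1 ≡ p2) = 2/3 ∨ 1 = 1
¬¬p3 ⊃ ((p1 ≡ p2) ∨ (¬p1 ≡ p2)) = 1/3 ⊃ 1 = 1
p1 ≡ p1 = 1/3 ≡ 1/3 = 1
p2 ⊃ (p1 ≡ p1) = 2/3 ⊃ 1 = 1
p1 ⊃ p3 = 1/3 ⊃ 1/3 = 1
(p1 ⊃ p3) ≡ p3 = 1 ≡ 1/3 = 1/3
(p2 ⊃ (p1 ≡ p1)) ≡ ((p1 ⊃ p3) ≡ p3) = 1 ≡ 1/3 = 1/3
p1 ⊃ p1 = 1/3 ⊃ 1/3 = 1
¬(p1 ⊃ p1) = ¬1 = 0
((p2 ⊃ (p1 ≡ p1)) ≡ ((p1 ⊃ p3) ≡ p3)) ≡ ¬(p1 ⊃ p1) = 1/3 ≡ 0 = 2/3
(¬¬p3 ⊃ ((p1 ≡ p2) ∨ (¬p1 ≡ p2))) ⊃ (((p2 ⊃ (p1 ≡ p1)) ≡ ((p1 ⊃ p3) ≡ p3)) ≡ ¬(p1 ⊃ p1)) = 1 ⊃ 2/3 = 2/3
¬((p1 ∨ p3) ≡ (((p2 ∨ p1) ⊃ (p3 ⊃ p2)) ≡ ¬p2)) ∨ ((¬¬p3 ⊃ ((p1 ≡ p2) ∨ (¬p1 ≡ p2))) ⊃ (((p2 ⊃ (p1 ≡ p1)) ≡ ((p1 ⊃ p3) ≡ p3)) ≡ ¬(p1 ⊃ p1))) = 0 ∨ 2/3 = 2/3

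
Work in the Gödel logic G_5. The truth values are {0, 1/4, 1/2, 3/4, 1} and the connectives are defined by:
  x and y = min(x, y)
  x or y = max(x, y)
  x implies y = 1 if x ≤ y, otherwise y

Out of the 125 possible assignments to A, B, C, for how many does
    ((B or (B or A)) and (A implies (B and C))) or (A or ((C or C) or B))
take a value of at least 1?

61

value 1: 61 assignments (counts)
value 3/4: 37 assignments
value 1/2: 19 assignments
value 1/4: 7 assignments
value 0: 1 assignment
So 61 of the 125 assignments meet the threshold.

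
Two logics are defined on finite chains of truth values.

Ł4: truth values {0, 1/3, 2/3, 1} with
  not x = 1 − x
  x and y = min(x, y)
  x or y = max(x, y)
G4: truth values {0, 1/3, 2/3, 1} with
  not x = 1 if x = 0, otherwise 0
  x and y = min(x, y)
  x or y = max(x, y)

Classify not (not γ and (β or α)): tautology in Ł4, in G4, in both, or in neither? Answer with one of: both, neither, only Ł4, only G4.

neither

In Ł4: at α = 0, β = 1/3, γ = 0 the value is 2/3 — not a tautology.
In G4: at α = 0, β = 1/3, γ = 0 the value is 0 — not a tautology.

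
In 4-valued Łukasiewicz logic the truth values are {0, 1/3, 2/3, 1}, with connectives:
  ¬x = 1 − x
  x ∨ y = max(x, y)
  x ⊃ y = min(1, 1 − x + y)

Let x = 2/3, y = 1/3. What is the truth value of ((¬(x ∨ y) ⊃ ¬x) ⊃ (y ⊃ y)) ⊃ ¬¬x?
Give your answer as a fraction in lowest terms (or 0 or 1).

x ∨ y = 2/3 ∨ 1/3 = 2/3
¬(x ∨ y) = ¬2/3 = 1/3
¬x = ¬2/3 = 1/3
¬(x ∨ y) ⊃ ¬x = 1/3 ⊃ 1/3 = 1
y ⊃ y = 1/3 ⊃ 1/3 = 1
(¬(x ∨ y) ⊃ ¬x) ⊃ (y ⊃ y) = 1 ⊃ 1 = 1
¬x = ¬2/3 = 1/3
¬¬x = ¬1/3 = 2/3
((¬(x ∨ y) ⊃ ¬x) ⊃ (y ⊃ y)) ⊃ ¬¬x = 1 ⊃ 2/3 = 2/3

2/3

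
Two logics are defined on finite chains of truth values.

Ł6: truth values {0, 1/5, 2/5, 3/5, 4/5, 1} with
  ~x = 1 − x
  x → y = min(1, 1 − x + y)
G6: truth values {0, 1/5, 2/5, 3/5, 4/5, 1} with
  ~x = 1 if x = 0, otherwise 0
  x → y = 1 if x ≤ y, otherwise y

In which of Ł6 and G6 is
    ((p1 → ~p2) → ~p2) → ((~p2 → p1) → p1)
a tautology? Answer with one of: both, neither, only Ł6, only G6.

only Ł6

In Ł6: every assignment gives 1 — tautology.
In G6: at p1 = 1/5, p2 = 1/5 the value is 1/5 — not a tautology.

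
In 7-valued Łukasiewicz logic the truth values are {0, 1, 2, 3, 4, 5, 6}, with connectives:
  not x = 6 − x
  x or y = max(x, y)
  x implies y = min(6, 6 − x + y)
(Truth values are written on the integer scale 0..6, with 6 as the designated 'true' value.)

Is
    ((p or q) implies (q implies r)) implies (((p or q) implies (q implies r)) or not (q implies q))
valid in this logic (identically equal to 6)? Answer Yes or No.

At p = 3, q = 5, r = 6, for instance:
p or q = 3 or 5 = 5
q implies r = 5 implies 6 = 6
(p or q) implies (q implies r) = 5 implies 6 = 6
q implies q = 5 implies 5 = 6
not (q implies q) = not 6 = 0
((p or q) implies (q implies r)) or not (q implies q) = 6 or 0 = 6
((p or q) implies (q implies r)) implies (((p or q) implies (q implies r)) or not (q implies q)) = 6 implies 6 = 6
and checking the remaining 342 assignments likewise gives ≥ 6 in every case.

Yes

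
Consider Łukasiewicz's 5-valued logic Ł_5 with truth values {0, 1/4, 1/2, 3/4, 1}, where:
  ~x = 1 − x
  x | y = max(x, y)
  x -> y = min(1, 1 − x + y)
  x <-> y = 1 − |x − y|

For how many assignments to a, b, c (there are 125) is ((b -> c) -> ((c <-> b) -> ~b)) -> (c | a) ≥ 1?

value 1: 63 assignments (counts)
value 3/4: 24 assignments
value 1/2: 20 assignments
value 1/4: 13 assignments
value 0: 5 assignments
So 63 of the 125 assignments meet the threshold.

63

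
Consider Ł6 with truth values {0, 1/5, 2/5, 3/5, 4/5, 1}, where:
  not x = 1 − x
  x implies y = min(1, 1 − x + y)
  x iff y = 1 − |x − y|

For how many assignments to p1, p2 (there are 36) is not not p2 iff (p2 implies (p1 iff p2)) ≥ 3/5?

15

value 1: 2 assignments (counts)
value 4/5: 6 assignments (counts)
value 3/5: 7 assignments (counts)
value 2/5: 7 assignments
value 1/5: 7 assignments
value 0: 7 assignments
So 15 of the 36 assignments meet the threshold.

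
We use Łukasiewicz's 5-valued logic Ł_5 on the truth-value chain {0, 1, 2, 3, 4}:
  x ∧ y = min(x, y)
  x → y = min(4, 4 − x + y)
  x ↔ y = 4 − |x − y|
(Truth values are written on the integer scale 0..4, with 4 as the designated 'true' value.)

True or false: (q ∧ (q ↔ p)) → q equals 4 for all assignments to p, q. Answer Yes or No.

At p = 1, q = 4, for instance:
q ↔ p = 4 ↔ 1 = 1
q ∧ (q ↔ p) = 4 ∧ 1 = 1
(q ∧ (q ↔ p)) → q = 1 → 4 = 4
and checking the remaining 24 assignments likewise gives ≥ 4 in every case.

Yes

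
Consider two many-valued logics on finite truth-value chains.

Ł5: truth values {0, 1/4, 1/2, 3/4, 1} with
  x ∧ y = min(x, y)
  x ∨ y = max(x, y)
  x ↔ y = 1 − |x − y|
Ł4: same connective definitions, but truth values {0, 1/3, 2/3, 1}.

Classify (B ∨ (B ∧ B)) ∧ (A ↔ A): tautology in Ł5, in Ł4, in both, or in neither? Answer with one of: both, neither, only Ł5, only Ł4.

neither

In Ł5: at A = 0, B = 0 the value is 0 — not a tautology.
In Ł4: at A = 0, B = 0 the value is 0 — not a tautology.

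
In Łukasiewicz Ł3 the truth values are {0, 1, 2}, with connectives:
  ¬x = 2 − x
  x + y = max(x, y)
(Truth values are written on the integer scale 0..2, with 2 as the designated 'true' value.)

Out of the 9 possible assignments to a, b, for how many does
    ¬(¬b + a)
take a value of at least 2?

1

a = 0, b = 0 ↦ 0  <
a = 0, b = 1 ↦ 1  <
a = 0, b = 2 ↦ 2  ≥
a = 1, b = 0 ↦ 0  <
a = 1, b = 1 ↦ 1  <
a = 1, b = 2 ↦ 1  <
a = 2, b = 0 ↦ 0  <
a = 2, b = 1 ↦ 0  <
a = 2, b = 2 ↦ 0  <
So 1 of the 9 assignments meets the threshold.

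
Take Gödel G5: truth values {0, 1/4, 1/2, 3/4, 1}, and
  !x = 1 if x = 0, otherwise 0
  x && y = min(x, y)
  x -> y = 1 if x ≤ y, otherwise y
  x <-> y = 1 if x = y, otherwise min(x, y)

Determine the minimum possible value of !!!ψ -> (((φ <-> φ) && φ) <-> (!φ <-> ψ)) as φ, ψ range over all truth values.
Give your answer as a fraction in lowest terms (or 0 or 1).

Take φ = 1/4, ψ = 0:
!ψ = !0 = 1
!!ψ = !1 = 0
!!!ψ = !0 = 1
φ <-> φ = 1/4 <-> 1/4 = 1
(φ <-> φ) && φ = 1 && 1/4 = 1/4
!φ = !1/4 = 0
!φ <-> ψ = 0 <-> 0 = 1
((φ <-> φ) && φ) <-> (!φ <-> ψ) = 1/4 <-> 1 = 1/4
!!!ψ -> (((φ <-> φ) && φ) <-> (!φ <-> ψ)) = 1 -> 1/4 = 1/4
No assignment yields a value below 1/4, so this is the minimum.

1/4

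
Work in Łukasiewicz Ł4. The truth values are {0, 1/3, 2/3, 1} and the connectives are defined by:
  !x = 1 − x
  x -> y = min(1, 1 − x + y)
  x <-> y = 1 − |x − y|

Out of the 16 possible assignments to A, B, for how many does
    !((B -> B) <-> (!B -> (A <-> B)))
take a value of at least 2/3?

A = 0, B = 0 ↦ 0  <
A = 0, B = 1/3 ↦ 0  <
A = 0, B = 2/3 ↦ 0  <
A = 0, B = 1 ↦ 0  <
A = 1/3, B = 0 ↦ 1/3  <
A = 1/3, B = 1/3 ↦ 0  <
A = 1/3, B = 2/3 ↦ 0  <
A = 1/3, B = 1 ↦ 0  <
A = 2/3, B = 0 ↦ 2/3  ≥
A = 2/3, B = 1/3 ↦ 0  <
A = 2/3, B = 2/3 ↦ 0  <
A = 2/3, B = 1 ↦ 0  <
A = 1, B = 0 ↦ 1  ≥
A = 1, B = 1/3 ↦ 1/3  <
A = 1, B = 2/3 ↦ 0  <
A = 1, B = 1 ↦ 0  <
So 2 of the 16 assignments meet the threshold.

2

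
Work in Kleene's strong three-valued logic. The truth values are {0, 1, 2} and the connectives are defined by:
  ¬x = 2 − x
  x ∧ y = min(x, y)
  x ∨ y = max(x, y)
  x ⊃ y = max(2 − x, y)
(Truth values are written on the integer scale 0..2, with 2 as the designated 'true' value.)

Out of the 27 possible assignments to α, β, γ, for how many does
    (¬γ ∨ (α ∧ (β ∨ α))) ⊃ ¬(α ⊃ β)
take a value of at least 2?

value 2: 6 assignments (counts)
value 1: 14 assignments
value 0: 7 assignments
So 6 of the 27 assignments meet the threshold.

6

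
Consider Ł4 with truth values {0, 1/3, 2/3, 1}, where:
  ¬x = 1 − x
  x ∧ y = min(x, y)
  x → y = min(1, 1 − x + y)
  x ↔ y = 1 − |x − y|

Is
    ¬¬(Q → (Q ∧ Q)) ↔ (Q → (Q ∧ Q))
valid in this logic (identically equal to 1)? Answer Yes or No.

Yes

Q = 0 ↦ 1
Q = 1/3 ↦ 1
Q = 2/3 ↦ 1
Q = 1 ↦ 1
Every assignment gives a value ≥ 1.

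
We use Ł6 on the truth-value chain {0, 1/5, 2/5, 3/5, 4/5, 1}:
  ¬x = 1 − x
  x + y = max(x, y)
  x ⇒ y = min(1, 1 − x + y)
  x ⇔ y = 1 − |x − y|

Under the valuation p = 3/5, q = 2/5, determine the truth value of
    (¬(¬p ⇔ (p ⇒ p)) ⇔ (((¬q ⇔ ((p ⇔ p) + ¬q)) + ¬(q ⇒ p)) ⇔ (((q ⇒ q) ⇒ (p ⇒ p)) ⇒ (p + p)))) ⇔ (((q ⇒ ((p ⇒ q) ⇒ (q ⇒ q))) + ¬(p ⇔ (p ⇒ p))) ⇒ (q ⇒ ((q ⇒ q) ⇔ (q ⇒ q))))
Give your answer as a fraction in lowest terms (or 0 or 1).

3/5

¬p = ¬3/5 = 2/5
p ⇒ p = 3/5 ⇒ 3/5 = 1
¬p ⇔ (p ⇒ p) = 2/5 ⇔ 1 = 2/5
¬(¬p ⇔ (p ⇒ p)) = ¬2/5 = 3/5
¬q = ¬2/5 = 3/5
p ⇔ p = 3/5 ⇔ 3/5 = 1
¬q = ¬2/5 = 3/5
(p ⇔ p) + ¬q = 1 + 3/5 = 1
¬q ⇔ ((p ⇔ p) + ¬q) = 3/5 ⇔ 1 = 3/5
q ⇒ p = 2/5 ⇒ 3/5 = 1
¬(q ⇒ p) = ¬1 = 0
(¬q ⇔ ((p ⇔ p) + ¬q)) + ¬(q ⇒ p) = 3/5 + 0 = 3/5
q ⇒ q = 2/5 ⇒ 2/5 = 1
p ⇒ p = 3/5 ⇒ 3/5 = 1
(q ⇒ q) ⇒ (p ⇒ p) = 1 ⇒ 1 = 1
p + p = 3/5 + 3/5 = 3/5
((q ⇒ q) ⇒ (p ⇒ p)) ⇒ (p + p) = 1 ⇒ 3/5 = 3/5
((¬q ⇔ ((p ⇔ p) + ¬q)) + ¬(q ⇒ p)) ⇔ (((q ⇒ q) ⇒ (p ⇒ p)) ⇒ (p + p)) = 3/5 ⇔ 3/5 = 1
¬(¬p ⇔ (p ⇒ p)) ⇔ (((¬q ⇔ ((p ⇔ p) + ¬q)) + ¬(q ⇒ p)) ⇔ (((q ⇒ q) ⇒ (p ⇒ p)) ⇒ (p + p))) = 3/5 ⇔ 1 = 3/5
p ⇒ q = 3/5 ⇒ 2/5 = 4/5
q ⇒ q = 2/5 ⇒ 2/5 = 1
(p ⇒ q) ⇒ (q ⇒ q) = 4/5 ⇒ 1 = 1
q ⇒ ((p ⇒ q) ⇒ (q ⇒ q)) = 2/5 ⇒ 1 = 1
p ⇒ p = 3/5 ⇒ 3/5 = 1
p ⇔ (p ⇒ p) = 3/5 ⇔ 1 = 3/5
¬(p ⇔ (p ⇒ p)) = ¬3/5 = 2/5
(q ⇒ ((p ⇒ q) ⇒ (q ⇒ q))) + ¬(p ⇔ (p ⇒ p)) = 1 + 2/5 = 1
q ⇒ q = 2/5 ⇒ 2/5 = 1
q ⇒ q = 2/5 ⇒ 2/5 = 1
(q ⇒ q) ⇔ (q ⇒ q) = 1 ⇔ 1 = 1
q ⇒ ((q ⇒ q) ⇔ (q ⇒ q)) = 2/5 ⇒ 1 = 1
((q ⇒ ((p ⇒ q) ⇒ (q ⇒ q))) + ¬(p ⇔ (p ⇒ p))) ⇒ (q ⇒ ((q ⇒ q) ⇔ (q ⇒ q))) = 1 ⇒ 1 = 1
(¬(¬p ⇔ (p ⇒ p)) ⇔ (((¬q ⇔ ((p ⇔ p) + ¬q)) + ¬(q ⇒ p)) ⇔ (((q ⇒ q) ⇒ (p ⇒ p)) ⇒ (p + p)))) ⇔ (((q ⇒ ((p ⇒ q) ⇒ (q ⇒ q))) + ¬(p ⇔ (p ⇒ p))) ⇒ (q ⇒ ((q ⇒ q) ⇔ (q ⇒ q)))) = 3/5 ⇔ 1 = 3/5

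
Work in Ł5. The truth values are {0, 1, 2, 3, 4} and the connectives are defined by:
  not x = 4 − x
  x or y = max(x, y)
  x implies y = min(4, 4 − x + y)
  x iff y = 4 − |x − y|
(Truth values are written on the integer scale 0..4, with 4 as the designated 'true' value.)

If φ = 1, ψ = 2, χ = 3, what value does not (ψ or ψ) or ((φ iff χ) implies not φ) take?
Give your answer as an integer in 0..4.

ψ or ψ = 2 or 2 = 2
not (ψ or ψ) = not 2 = 2
φ iff χ = 1 iff 3 = 2
not φ = not 1 = 3
(φ iff χ) implies not φ = 2 implies 3 = 4
not (ψ or ψ) or ((φ iff χ) implies not φ) = 2 or 4 = 4

4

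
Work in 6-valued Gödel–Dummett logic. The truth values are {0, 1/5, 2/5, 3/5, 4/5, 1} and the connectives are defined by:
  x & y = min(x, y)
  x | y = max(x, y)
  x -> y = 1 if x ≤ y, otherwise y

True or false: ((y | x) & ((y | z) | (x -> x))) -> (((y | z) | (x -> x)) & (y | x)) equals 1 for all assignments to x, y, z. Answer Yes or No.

Yes

At x = 1, y = 4/5, z = 4/5, for instance:
y | x = 4/5 | 1 = 1
y | z = 4/5 | 4/5 = 4/5
x -> x = 1 -> 1 = 1
(y | z) | (x -> x) = 4/5 | 1 = 1
(y | x) & ((y | z) | (x -> x)) = 1 & 1 = 1
((y | z) | (x -> x)) & (y | x) = 1 & 1 = 1
((y | x) & ((y | z) | (x -> x))) -> (((y | z) | (x -> x)) & (y | x)) = 1 -> 1 = 1
and checking the remaining 215 assignments likewise gives ≥ 1 in every case.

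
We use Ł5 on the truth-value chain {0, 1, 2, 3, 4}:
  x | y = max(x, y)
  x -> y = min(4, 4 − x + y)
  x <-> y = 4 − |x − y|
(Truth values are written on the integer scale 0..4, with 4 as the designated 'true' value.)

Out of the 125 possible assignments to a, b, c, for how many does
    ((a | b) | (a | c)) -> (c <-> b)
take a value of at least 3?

81

value 4: 55 assignments (counts)
value 3: 26 assignments (counts)
value 2: 22 assignments
value 1: 12 assignments
value 0: 10 assignments
So 81 of the 125 assignments meet the threshold.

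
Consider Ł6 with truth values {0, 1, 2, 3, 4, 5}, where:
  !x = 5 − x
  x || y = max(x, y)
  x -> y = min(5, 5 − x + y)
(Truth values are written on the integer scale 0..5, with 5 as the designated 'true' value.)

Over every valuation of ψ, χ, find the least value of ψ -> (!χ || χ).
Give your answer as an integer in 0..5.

3

Take ψ = 5, χ = 2:
!χ = !2 = 3
!χ || χ = 3 || 2 = 3
ψ -> (!χ || χ) = 5 -> 3 = 3
No assignment yields a value below 3, so this is the minimum.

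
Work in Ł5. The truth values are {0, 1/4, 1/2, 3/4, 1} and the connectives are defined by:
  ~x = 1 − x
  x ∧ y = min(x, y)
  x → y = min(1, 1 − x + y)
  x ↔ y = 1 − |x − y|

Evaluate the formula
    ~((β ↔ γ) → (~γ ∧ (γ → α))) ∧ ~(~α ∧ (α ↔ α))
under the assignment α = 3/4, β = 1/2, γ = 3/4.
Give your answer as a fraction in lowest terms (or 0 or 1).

β ↔ γ = 1/2 ↔ 3/4 = 3/4
~γ = ~3/4 = 1/4
γ → α = 3/4 → 3/4 = 1
~γ ∧ (γ → α) = 1/4 ∧ 1 = 1/4
(β ↔ γ) → (~γ ∧ (γ → α)) = 3/4 → 1/4 = 1/2
~((β ↔ γ) → (~γ ∧ (γ → α))) = ~1/2 = 1/2
~α = ~3/4 = 1/4
α ↔ α = 3/4 ↔ 3/4 = 1
~α ∧ (α ↔ α) = 1/4 ∧ 1 = 1/4
~(~α ∧ (α ↔ α)) = ~1/4 = 3/4
~((β ↔ γ) → (~γ ∧ (γ → α))) ∧ ~(~α ∧ (α ↔ α)) = 1/2 ∧ 3/4 = 1/2

1/2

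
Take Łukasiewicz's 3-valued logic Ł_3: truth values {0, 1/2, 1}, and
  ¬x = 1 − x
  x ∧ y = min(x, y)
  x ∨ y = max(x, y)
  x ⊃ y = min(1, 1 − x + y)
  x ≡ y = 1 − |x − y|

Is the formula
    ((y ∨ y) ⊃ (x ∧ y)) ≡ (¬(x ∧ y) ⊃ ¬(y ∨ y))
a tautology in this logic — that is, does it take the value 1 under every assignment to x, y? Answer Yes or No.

x = 0, y = 0 ↦ 1
x = 0, y = 1/2 ↦ 1
x = 0, y = 1 ↦ 1
x = 1/2, y = 0 ↦ 1
x = 1/2, y = 1/2 ↦ 1
x = 1/2, y = 1 ↦ 1
x = 1, y = 0 ↦ 1
x = 1, y = 1/2 ↦ 1
x = 1, y = 1 ↦ 1
Every assignment gives a value ≥ 1.

Yes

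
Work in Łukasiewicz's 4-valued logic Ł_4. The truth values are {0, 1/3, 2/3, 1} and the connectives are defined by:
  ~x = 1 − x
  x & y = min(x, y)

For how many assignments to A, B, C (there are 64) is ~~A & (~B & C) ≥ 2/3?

8

value 1: 1 assignment (counts)
value 2/3: 7 assignments (counts)
value 1/3: 19 assignments
value 0: 37 assignments
So 8 of the 64 assignments meet the threshold.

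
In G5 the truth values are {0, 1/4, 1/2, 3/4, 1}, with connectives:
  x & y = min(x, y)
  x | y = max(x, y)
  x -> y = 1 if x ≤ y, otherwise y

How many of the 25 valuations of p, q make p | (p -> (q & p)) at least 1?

value 1: 19 assignments (counts)
value 3/4: 3 assignments
value 1/2: 2 assignments
value 1/4: 1 assignment
So 19 of the 25 assignments meet the threshold.

19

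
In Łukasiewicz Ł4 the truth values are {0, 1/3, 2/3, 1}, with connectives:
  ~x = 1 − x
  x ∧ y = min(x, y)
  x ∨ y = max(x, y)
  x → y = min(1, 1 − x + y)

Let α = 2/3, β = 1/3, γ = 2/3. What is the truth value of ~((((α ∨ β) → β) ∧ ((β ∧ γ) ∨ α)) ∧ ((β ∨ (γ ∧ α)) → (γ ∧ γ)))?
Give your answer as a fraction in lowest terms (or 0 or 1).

1/3

α ∨ β = 2/3 ∨ 1/3 = 2/3
(α ∨ β) → β = 2/3 → 1/3 = 2/3
β ∧ γ = 1/3 ∧ 2/3 = 1/3
(β ∧ γ) ∨ α = 1/3 ∨ 2/3 = 2/3
((α ∨ β) → β) ∧ ((β ∧ γ) ∨ α) = 2/3 ∧ 2/3 = 2/3
γ ∧ α = 2/3 ∧ 2/3 = 2/3
β ∨ (γ ∧ α) = 1/3 ∨ 2/3 = 2/3
γ ∧ γ = 2/3 ∧ 2/3 = 2/3
(β ∨ (γ ∧ α)) → (γ ∧ γ) = 2/3 → 2/3 = 1
(((α ∨ β) → β) ∧ ((β ∧ γ) ∨ α)) ∧ ((β ∨ (γ ∧ α)) → (γ ∧ γ)) = 2/3 ∧ 1 = 2/3
~((((α ∨ β) → β) ∧ ((β ∧ γ) ∨ α)) ∧ ((β ∨ (γ ∧ α)) → (γ ∧ γ))) = ~2/3 = 1/3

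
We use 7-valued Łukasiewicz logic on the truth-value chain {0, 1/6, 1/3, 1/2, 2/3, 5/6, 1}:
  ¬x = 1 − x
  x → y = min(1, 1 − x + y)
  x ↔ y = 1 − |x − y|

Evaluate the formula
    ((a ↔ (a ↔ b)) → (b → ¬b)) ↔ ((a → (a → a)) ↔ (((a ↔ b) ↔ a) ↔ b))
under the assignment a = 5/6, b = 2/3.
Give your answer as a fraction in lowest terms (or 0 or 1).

1

a ↔ b = 5/6 ↔ 2/3 = 5/6
a ↔ (a ↔ b) = 5/6 ↔ 5/6 = 1
¬b = ¬2/3 = 1/3
b → ¬b = 2/3 → 1/3 = 2/3
(a ↔ (a ↔ b)) → (b → ¬b) = 1 → 2/3 = 2/3
a → a = 5/6 → 5/6 = 1
a → (a → a) = 5/6 → 1 = 1
a ↔ b = 5/6 ↔ 2/3 = 5/6
(a ↔ b) ↔ a = 5/6 ↔ 5/6 = 1
((a ↔ b) ↔ a) ↔ b = 1 ↔ 2/3 = 2/3
(a → (a → a)) ↔ (((a ↔ b) ↔ a) ↔ b) = 1 ↔ 2/3 = 2/3
((a ↔ (a ↔ b)) → (b → ¬b)) ↔ ((a → (a → a)) ↔ (((a ↔ b) ↔ a) ↔ b)) = 2/3 ↔ 2/3 = 1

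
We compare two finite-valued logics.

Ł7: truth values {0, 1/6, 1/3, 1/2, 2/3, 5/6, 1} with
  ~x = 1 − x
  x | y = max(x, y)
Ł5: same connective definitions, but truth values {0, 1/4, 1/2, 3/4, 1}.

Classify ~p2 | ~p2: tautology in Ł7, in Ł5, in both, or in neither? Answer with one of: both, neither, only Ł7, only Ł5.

In Ł7: at p2 = 1/6 the value is 5/6 — not a tautology.
In Ł5: at p2 = 1/4 the value is 3/4 — not a tautology.

neither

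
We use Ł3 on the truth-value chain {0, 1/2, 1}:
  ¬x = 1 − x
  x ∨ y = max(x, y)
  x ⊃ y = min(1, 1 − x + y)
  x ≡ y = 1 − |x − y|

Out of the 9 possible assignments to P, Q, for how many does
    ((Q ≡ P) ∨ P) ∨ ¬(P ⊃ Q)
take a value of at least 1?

P = 0, Q = 0 ↦ 1  ≥
P = 0, Q = 1/2 ↦ 1/2  <
P = 0, Q = 1 ↦ 0  <
P = 1/2, Q = 0 ↦ 1/2  <
P = 1/2, Q = 1/2 ↦ 1  ≥
P = 1/2, Q = 1 ↦ 1/2  <
P = 1, Q = 0 ↦ 1  ≥
P = 1, Q = 1/2 ↦ 1  ≥
P = 1, Q = 1 ↦ 1  ≥
So 5 of the 9 assignments meet the threshold.

5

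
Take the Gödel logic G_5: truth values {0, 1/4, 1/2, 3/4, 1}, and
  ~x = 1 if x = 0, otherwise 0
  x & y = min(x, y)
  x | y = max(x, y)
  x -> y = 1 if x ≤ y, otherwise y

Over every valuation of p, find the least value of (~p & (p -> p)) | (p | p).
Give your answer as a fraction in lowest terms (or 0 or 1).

1/4

Take p = 1/4:
~p = ~1/4 = 0
p -> p = 1/4 -> 1/4 = 1
~p & (p -> p) = 0 & 1 = 0
p | p = 1/4 | 1/4 = 1/4
(~p & (p -> p)) | (p | p) = 0 | 1/4 = 1/4
No assignment yields a value below 1/4, so this is the minimum.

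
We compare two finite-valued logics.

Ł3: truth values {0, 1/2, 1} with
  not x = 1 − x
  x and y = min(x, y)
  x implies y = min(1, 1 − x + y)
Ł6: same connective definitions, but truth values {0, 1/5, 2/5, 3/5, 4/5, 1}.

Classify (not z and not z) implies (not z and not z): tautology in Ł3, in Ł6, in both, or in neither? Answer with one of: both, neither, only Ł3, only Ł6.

both

In Ł3: every assignment gives 1 — tautology.
In Ł6: every assignment gives 1 — tautology.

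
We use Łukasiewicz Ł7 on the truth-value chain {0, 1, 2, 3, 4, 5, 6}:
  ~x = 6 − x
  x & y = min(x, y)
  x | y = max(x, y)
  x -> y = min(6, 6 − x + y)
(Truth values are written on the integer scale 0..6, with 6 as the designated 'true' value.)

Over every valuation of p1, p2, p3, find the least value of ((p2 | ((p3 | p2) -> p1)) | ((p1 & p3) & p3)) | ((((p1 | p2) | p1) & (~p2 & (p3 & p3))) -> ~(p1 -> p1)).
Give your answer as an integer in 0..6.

3

Take p1 = 0, p2 = 3, p3 = 3:
p3 | p2 = 3 | 3 = 3
(p3 | p2) -> p1 = 3 -> 0 = 3
p2 | ((p3 | p2) -> p1) = 3 | 3 = 3
p1 & p3 = 0 & 3 = 0
(p1 & p3) & p3 = 0 & 3 = 0
(p2 | ((p3 | p2) -> p1)) | ((p1 & p3) & p3) = 3 | 0 = 3
p1 | p2 = 0 | 3 = 3
(p1 | p2) | p1 = 3 | 0 = 3
~p2 = ~3 = 3
p3 & p3 = 3 & 3 = 3
~p2 & (p3 & p3) = 3 & 3 = 3
((p1 | p2) | p1) & (~p2 & (p3 & p3)) = 3 & 3 = 3
p1 -> p1 = 0 -> 0 = 6
~(p1 -> p1) = ~6 = 0
(((p1 | p2) | p1) & (~p2 & (p3 & p3))) -> ~(p1 -> p1) = 3 -> 0 = 3
((p2 | ((p3 | p2) -> p1)) | ((p1 & p3) & p3)) | ((((p1 | p2) | p1) & (~p2 & (p3 & p3))) -> ~(p1 -> p1)) = 3 | 3 = 3
No assignment yields a value below 3, so this is the minimum.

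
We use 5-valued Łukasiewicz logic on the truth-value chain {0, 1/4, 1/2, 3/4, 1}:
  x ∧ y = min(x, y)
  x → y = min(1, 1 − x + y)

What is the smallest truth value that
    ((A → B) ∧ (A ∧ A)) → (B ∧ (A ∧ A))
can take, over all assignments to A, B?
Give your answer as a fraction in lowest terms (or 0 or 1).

Take A = 1/2, B = 0:
A → B = 1/2 → 0 = 1/2
A ∧ A = 1/2 ∧ 1/2 = 1/2
(A → B) ∧ (A ∧ A) = 1/2 ∧ 1/2 = 1/2
A ∧ A = 1/2 ∧ 1/2 = 1/2
B ∧ (A ∧ A) = 0 ∧ 1/2 = 0
((A → B) ∧ (A ∧ A)) → (B ∧ (A ∧ A)) = 1/2 → 0 = 1/2
No assignment yields a value below 1/2, so this is the minimum.

1/2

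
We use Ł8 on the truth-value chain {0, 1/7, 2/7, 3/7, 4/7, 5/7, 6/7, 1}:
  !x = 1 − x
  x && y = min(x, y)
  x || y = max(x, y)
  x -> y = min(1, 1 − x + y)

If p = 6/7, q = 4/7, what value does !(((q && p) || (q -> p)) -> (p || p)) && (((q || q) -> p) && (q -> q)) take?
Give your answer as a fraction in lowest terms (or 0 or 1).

1/7

q && p = 4/7 && 6/7 = 4/7
q -> p = 4/7 -> 6/7 = 1
(q && p) || (q -> p) = 4/7 || 1 = 1
p || p = 6/7 || 6/7 = 6/7
((q && p) || (q -> p)) -> (p || p) = 1 -> 6/7 = 6/7
!(((q && p) || (q -> p)) -> (p || p)) = !6/7 = 1/7
q || q = 4/7 || 4/7 = 4/7
(q || q) -> p = 4/7 -> 6/7 = 1
q -> q = 4/7 -> 4/7 = 1
((q || q) -> p) && (q -> q) = 1 && 1 = 1
!(((q && p) || (q -> p)) -> (p || p)) && (((q || q) -> p) && (q -> q)) = 1/7 && 1 = 1/7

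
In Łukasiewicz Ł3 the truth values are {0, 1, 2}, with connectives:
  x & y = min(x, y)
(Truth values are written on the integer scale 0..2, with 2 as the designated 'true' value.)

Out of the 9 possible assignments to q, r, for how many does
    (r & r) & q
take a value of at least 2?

1

q = 0, r = 0 ↦ 0  <
q = 0, r = 1 ↦ 0  <
q = 0, r = 2 ↦ 0  <
q = 1, r = 0 ↦ 0  <
q = 1, r = 1 ↦ 1  <
q = 1, r = 2 ↦ 1  <
q = 2, r = 0 ↦ 0  <
q = 2, r = 1 ↦ 1  <
q = 2, r = 2 ↦ 2  ≥
So 1 of the 9 assignments meets the threshold.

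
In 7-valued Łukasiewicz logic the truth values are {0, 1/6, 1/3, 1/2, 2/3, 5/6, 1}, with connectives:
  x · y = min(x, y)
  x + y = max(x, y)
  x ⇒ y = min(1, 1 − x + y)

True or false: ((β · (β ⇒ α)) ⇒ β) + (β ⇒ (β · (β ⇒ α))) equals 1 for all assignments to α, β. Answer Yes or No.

Yes

At α = 1/3, β = 5/6, for instance:
β ⇒ α = 5/6 ⇒ 1/3 = 1/2
β · (β ⇒ α) = 5/6 · 1/2 = 1/2
(β · (β ⇒ α)) ⇒ β = 1/2 ⇒ 5/6 = 1
β ⇒ (β · (β ⇒ α)) = 5/6 ⇒ 1/2 = 2/3
((β · (β ⇒ α)) ⇒ β) + (β ⇒ (β · (β ⇒ α))) = 1 + 2/3 = 1
and checking the remaining 48 assignments likewise gives ≥ 1 in every case.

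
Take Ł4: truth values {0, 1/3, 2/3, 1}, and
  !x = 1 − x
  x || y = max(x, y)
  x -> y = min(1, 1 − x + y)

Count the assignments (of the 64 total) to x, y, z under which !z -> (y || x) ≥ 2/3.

59

value 1: 50 assignments (counts)
value 2/3: 9 assignments (counts)
value 1/3: 4 assignments
value 0: 1 assignment
So 59 of the 64 assignments meet the threshold.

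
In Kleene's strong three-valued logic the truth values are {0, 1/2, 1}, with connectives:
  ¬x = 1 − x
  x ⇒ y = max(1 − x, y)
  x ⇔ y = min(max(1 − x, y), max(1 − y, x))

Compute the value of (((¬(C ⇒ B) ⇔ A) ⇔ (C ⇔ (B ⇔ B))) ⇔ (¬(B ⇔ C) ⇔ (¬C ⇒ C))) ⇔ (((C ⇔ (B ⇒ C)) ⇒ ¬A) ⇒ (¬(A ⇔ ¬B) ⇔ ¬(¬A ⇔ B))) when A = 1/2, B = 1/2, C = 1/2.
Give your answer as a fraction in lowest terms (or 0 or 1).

C ⇒ B = 1/2 ⇒ 1/2 = 1/2
¬(C ⇒ B) = ¬1/2 = 1/2
¬(C ⇒ B) ⇔ A = 1/2 ⇔ 1/2 = 1/2
B ⇔ B = 1/2 ⇔ 1/2 = 1/2
C ⇔ (B ⇔ B) = 1/2 ⇔ 1/2 = 1/2
(¬(C ⇒ B) ⇔ A) ⇔ (C ⇔ (B ⇔ B)) = 1/2 ⇔ 1/2 = 1/2
B ⇔ C = 1/2 ⇔ 1/2 = 1/2
¬(B ⇔ C) = ¬1/2 = 1/2
¬C = ¬1/2 = 1/2
¬C ⇒ C = 1/2 ⇒ 1/2 = 1/2
¬(B ⇔ C) ⇔ (¬C ⇒ C) = 1/2 ⇔ 1/2 = 1/2
((¬(C ⇒ B) ⇔ A) ⇔ (C ⇔ (B ⇔ B))) ⇔ (¬(B ⇔ C) ⇔ (¬C ⇒ C)) = 1/2 ⇔ 1/2 = 1/2
B ⇒ C = 1/2 ⇒ 1/2 = 1/2
C ⇔ (B ⇒ C) = 1/2 ⇔ 1/2 = 1/2
¬A = ¬1/2 = 1/2
(C ⇔ (B ⇒ C)) ⇒ ¬A = 1/2 ⇒ 1/2 = 1/2
¬B = ¬1/2 = 1/2
A ⇔ ¬B = 1/2 ⇔ 1/2 = 1/2
¬(A ⇔ ¬B) = ¬1/2 = 1/2
¬A = ¬1/2 = 1/2
¬A ⇔ B = 1/2 ⇔ 1/2 = 1/2
¬(¬A ⇔ B) = ¬1/2 = 1/2
¬(A ⇔ ¬B) ⇔ ¬(¬A ⇔ B) = 1/2 ⇔ 1/2 = 1/2
((C ⇔ (B ⇒ C)) ⇒ ¬A) ⇒ (¬(A ⇔ ¬B) ⇔ ¬(¬A ⇔ B)) = 1/2 ⇒ 1/2 = 1/2
(((¬(C ⇒ B) ⇔ A) ⇔ (C ⇔ (B ⇔ B))) ⇔ (¬(B ⇔ C) ⇔ (¬C ⇒ C))) ⇔ (((C ⇔ (B ⇒ C)) ⇒ ¬A) ⇒ (¬(A ⇔ ¬B) ⇔ ¬(¬A ⇔ B))) = 1/2 ⇔ 1/2 = 1/2

1/2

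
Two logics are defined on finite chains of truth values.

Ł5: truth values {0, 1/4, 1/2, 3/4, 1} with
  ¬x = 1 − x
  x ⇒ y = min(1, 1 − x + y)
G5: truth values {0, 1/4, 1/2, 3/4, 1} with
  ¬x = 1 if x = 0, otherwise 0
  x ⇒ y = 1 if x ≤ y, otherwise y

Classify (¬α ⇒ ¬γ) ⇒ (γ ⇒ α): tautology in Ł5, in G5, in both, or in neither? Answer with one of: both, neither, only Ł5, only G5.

In Ł5: every assignment gives 1 — tautology.
In G5: at α = 1/4, γ = 1/2 the value is 1/4 — not a tautology.

only Ł5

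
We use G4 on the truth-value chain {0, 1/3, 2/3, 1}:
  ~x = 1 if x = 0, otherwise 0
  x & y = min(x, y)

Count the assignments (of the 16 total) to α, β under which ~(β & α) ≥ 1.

α = 0, β = 0 ↦ 1  ≥
α = 0, β = 1/3 ↦ 1  ≥
α = 0, β = 2/3 ↦ 1  ≥
α = 0, β = 1 ↦ 1  ≥
α = 1/3, β = 0 ↦ 1  ≥
α = 1/3, β = 1/3 ↦ 0  <
α = 1/3, β = 2/3 ↦ 0  <
α = 1/3, β = 1 ↦ 0  <
α = 2/3, β = 0 ↦ 1  ≥
α = 2/3, β = 1/3 ↦ 0  <
α = 2/3, β = 2/3 ↦ 0  <
α = 2/3, β = 1 ↦ 0  <
α = 1, β = 0 ↦ 1  ≥
α = 1, β = 1/3 ↦ 0  <
α = 1, β = 2/3 ↦ 0  <
α = 1, β = 1 ↦ 0  <
So 7 of the 16 assignments meet the threshold.

7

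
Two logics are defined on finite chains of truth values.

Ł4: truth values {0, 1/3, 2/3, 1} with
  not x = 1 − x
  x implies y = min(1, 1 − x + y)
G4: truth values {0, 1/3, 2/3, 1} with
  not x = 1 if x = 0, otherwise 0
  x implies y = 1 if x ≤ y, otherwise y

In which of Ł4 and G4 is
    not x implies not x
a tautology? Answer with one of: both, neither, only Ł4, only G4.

both

In Ł4: every assignment gives 1 — tautology.
In G4: every assignment gives 1 — tautology.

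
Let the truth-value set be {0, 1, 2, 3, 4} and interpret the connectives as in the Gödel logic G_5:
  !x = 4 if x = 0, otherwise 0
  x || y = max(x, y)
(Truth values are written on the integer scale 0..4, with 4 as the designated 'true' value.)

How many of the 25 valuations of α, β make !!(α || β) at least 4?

24

value 4: 24 assignments (counts)
value 0: 1 assignment
So 24 of the 25 assignments meet the threshold.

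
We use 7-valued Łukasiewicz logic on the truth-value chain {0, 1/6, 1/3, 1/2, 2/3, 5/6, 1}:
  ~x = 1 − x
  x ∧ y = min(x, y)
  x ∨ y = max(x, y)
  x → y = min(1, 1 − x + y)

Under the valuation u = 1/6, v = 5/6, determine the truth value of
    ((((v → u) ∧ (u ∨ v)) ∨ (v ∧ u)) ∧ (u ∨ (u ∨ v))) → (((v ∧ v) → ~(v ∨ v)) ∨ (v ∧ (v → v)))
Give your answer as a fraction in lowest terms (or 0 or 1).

v → u = 5/6 → 1/6 = 1/3
u ∨ v = 1/6 ∨ 5/6 = 5/6
(v → u) ∧ (u ∨ v) = 1/3 ∧ 5/6 = 1/3
v ∧ u = 5/6 ∧ 1/6 = 1/6
((v → u) ∧ (u ∨ v)) ∨ (v ∧ u) = 1/3 ∨ 1/6 = 1/3
u ∨ v = 1/6 ∨ 5/6 = 5/6
u ∨ (u ∨ v) = 1/6 ∨ 5/6 = 5/6
(((v → u) ∧ (u ∨ v)) ∨ (v ∧ u)) ∧ (u ∨ (u ∨ v)) = 1/3 ∧ 5/6 = 1/3
v ∧ v = 5/6 ∧ 5/6 = 5/6
v ∨ v = 5/6 ∨ 5/6 = 5/6
~(v ∨ v) = ~5/6 = 1/6
(v ∧ v) → ~(v ∨ v) = 5/6 → 1/6 = 1/3
v → v = 5/6 → 5/6 = 1
v ∧ (v → v) = 5/6 ∧ 1 = 5/6
((v ∧ v) → ~(v ∨ v)) ∨ (v ∧ (v → v)) = 1/3 ∨ 5/6 = 5/6
((((v → u) ∧ (u ∨ v)) ∨ (v ∧ u)) ∧ (u ∨ (u ∨ v))) → (((v ∧ v) → ~(v ∨ v)) ∨ (v ∧ (v → v))) = 1/3 → 5/6 = 1

1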